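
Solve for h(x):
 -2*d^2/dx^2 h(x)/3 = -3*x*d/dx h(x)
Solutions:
 h(x) = C1 + C2*erfi(3*x/2)


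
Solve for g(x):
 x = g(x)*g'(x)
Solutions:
 g(x) = -sqrt(C1 + x^2)
 g(x) = sqrt(C1 + x^2)


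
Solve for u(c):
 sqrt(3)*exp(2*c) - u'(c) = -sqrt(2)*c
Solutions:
 u(c) = C1 + sqrt(2)*c^2/2 + sqrt(3)*exp(2*c)/2


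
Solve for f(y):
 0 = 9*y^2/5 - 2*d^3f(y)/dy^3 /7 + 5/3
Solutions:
 f(y) = C1 + C2*y + C3*y^2 + 21*y^5/200 + 35*y^3/36


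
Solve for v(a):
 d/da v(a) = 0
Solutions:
 v(a) = C1


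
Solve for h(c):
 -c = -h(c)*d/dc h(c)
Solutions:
 h(c) = -sqrt(C1 + c^2)
 h(c) = sqrt(C1 + c^2)


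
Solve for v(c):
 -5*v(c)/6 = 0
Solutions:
 v(c) = 0


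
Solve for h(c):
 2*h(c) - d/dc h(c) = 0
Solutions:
 h(c) = C1*exp(2*c)


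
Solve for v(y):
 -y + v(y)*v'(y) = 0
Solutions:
 v(y) = -sqrt(C1 + y^2)
 v(y) = sqrt(C1 + y^2)


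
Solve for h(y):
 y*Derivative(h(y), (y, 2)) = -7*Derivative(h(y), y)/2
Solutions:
 h(y) = C1 + C2/y^(5/2)


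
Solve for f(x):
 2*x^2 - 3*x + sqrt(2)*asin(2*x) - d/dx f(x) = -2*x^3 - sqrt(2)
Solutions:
 f(x) = C1 + x^4/2 + 2*x^3/3 - 3*x^2/2 + sqrt(2)*x + sqrt(2)*(x*asin(2*x) + sqrt(1 - 4*x^2)/2)


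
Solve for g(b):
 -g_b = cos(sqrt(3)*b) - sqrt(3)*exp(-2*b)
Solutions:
 g(b) = C1 - sqrt(3)*sin(sqrt(3)*b)/3 - sqrt(3)*exp(-2*b)/2


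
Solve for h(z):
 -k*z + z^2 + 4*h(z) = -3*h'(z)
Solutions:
 h(z) = C1*exp(-4*z/3) + k*z/4 - 3*k/16 - z^2/4 + 3*z/8 - 9/32


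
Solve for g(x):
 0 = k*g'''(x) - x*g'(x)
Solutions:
 g(x) = C1 + Integral(C2*airyai(x*(1/k)^(1/3)) + C3*airybi(x*(1/k)^(1/3)), x)


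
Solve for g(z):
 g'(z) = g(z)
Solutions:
 g(z) = C1*exp(z)


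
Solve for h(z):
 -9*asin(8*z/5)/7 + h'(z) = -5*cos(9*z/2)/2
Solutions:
 h(z) = C1 + 9*z*asin(8*z/5)/7 + 9*sqrt(25 - 64*z^2)/56 - 5*sin(9*z/2)/9


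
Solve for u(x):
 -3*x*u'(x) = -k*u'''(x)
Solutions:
 u(x) = C1 + Integral(C2*airyai(3^(1/3)*x*(1/k)^(1/3)) + C3*airybi(3^(1/3)*x*(1/k)^(1/3)), x)


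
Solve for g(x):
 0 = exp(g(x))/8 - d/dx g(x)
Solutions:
 g(x) = log(-1/(C1 + x)) + 3*log(2)


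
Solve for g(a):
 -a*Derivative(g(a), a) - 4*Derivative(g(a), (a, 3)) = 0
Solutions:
 g(a) = C1 + Integral(C2*airyai(-2^(1/3)*a/2) + C3*airybi(-2^(1/3)*a/2), a)


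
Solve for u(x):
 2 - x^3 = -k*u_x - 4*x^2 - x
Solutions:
 u(x) = C1 + x^4/(4*k) - 4*x^3/(3*k) - x^2/(2*k) - 2*x/k


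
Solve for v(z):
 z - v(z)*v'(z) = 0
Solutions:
 v(z) = -sqrt(C1 + z^2)
 v(z) = sqrt(C1 + z^2)


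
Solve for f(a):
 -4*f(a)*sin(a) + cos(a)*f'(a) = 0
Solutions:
 f(a) = C1/cos(a)^4


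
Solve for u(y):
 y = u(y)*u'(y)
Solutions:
 u(y) = -sqrt(C1 + y^2)
 u(y) = sqrt(C1 + y^2)


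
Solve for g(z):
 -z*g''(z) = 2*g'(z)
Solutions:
 g(z) = C1 + C2/z


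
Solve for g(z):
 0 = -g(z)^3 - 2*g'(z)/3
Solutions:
 g(z) = -sqrt(-1/(C1 - 3*z))
 g(z) = sqrt(-1/(C1 - 3*z))


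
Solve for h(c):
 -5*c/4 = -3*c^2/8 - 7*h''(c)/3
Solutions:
 h(c) = C1 + C2*c - 3*c^4/224 + 5*c^3/56


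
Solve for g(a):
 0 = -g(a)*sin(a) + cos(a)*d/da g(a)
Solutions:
 g(a) = C1/cos(a)


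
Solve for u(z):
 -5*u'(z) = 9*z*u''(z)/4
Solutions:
 u(z) = C1 + C2/z^(11/9)


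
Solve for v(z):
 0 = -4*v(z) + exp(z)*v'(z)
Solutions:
 v(z) = C1*exp(-4*exp(-z))


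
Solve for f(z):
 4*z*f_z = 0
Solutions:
 f(z) = C1


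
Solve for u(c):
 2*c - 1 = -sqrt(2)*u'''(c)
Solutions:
 u(c) = C1 + C2*c + C3*c^2 - sqrt(2)*c^4/24 + sqrt(2)*c^3/12


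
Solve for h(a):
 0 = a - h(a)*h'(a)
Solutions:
 h(a) = -sqrt(C1 + a^2)
 h(a) = sqrt(C1 + a^2)


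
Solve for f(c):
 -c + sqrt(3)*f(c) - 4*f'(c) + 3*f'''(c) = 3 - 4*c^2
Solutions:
 f(c) = C1*exp(sqrt(3)*c/3) + C2*exp(c*(-sqrt(3) + sqrt(39))/6) + C3*exp(-c*(sqrt(3) + sqrt(39))/6) - 4*sqrt(3)*c^2/3 - 32*c/3 + sqrt(3)*c/3 - 119*sqrt(3)/9 + 4/3


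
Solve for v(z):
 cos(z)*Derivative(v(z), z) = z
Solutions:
 v(z) = C1 + Integral(z/cos(z), z)


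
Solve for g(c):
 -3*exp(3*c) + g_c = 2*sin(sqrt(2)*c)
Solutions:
 g(c) = C1 + exp(3*c) - sqrt(2)*cos(sqrt(2)*c)


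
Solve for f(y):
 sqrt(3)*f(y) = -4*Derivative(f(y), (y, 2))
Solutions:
 f(y) = C1*sin(3^(1/4)*y/2) + C2*cos(3^(1/4)*y/2)


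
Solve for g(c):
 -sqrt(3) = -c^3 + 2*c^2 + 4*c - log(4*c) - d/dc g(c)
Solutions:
 g(c) = C1 - c^4/4 + 2*c^3/3 + 2*c^2 - c*log(c) - c*log(4) + c + sqrt(3)*c


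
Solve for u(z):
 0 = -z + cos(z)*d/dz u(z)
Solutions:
 u(z) = C1 + Integral(z/cos(z), z)


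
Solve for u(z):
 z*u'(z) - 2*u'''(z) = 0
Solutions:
 u(z) = C1 + Integral(C2*airyai(2^(2/3)*z/2) + C3*airybi(2^(2/3)*z/2), z)


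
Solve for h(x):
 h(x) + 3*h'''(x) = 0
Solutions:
 h(x) = C3*exp(-3^(2/3)*x/3) + (C1*sin(3^(1/6)*x/2) + C2*cos(3^(1/6)*x/2))*exp(3^(2/3)*x/6)


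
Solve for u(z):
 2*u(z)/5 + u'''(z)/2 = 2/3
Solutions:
 u(z) = C3*exp(-10^(2/3)*z/5) + (C1*sin(10^(2/3)*sqrt(3)*z/10) + C2*cos(10^(2/3)*sqrt(3)*z/10))*exp(10^(2/3)*z/10) + 5/3


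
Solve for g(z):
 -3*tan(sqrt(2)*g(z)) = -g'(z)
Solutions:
 g(z) = sqrt(2)*(pi - asin(C1*exp(3*sqrt(2)*z)))/2
 g(z) = sqrt(2)*asin(C1*exp(3*sqrt(2)*z))/2


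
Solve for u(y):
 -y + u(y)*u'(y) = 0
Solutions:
 u(y) = -sqrt(C1 + y^2)
 u(y) = sqrt(C1 + y^2)


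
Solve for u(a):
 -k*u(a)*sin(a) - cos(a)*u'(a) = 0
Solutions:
 u(a) = C1*exp(k*log(cos(a)))


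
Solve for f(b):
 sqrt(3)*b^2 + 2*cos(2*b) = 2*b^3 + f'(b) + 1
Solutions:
 f(b) = C1 - b^4/2 + sqrt(3)*b^3/3 - b + sin(2*b)


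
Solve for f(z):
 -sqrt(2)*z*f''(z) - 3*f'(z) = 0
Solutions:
 f(z) = C1 + C2*z^(1 - 3*sqrt(2)/2)


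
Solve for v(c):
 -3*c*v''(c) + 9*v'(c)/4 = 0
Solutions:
 v(c) = C1 + C2*c^(7/4)


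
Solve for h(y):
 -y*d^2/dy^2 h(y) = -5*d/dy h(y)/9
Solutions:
 h(y) = C1 + C2*y^(14/9)


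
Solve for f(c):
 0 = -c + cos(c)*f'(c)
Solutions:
 f(c) = C1 + Integral(c/cos(c), c)


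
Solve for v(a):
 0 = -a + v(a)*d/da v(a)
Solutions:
 v(a) = -sqrt(C1 + a^2)
 v(a) = sqrt(C1 + a^2)


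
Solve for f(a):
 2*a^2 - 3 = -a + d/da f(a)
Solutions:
 f(a) = C1 + 2*a^3/3 + a^2/2 - 3*a


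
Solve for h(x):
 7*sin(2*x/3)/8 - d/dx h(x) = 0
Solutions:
 h(x) = C1 - 21*cos(2*x/3)/16


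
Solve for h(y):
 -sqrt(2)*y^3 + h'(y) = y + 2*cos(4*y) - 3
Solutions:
 h(y) = C1 + sqrt(2)*y^4/4 + y^2/2 - 3*y + sin(4*y)/2


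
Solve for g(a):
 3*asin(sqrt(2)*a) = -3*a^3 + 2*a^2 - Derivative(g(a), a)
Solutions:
 g(a) = C1 - 3*a^4/4 + 2*a^3/3 - 3*a*asin(sqrt(2)*a) - 3*sqrt(2)*sqrt(1 - 2*a^2)/2


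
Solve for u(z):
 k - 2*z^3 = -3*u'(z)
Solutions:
 u(z) = C1 - k*z/3 + z^4/6


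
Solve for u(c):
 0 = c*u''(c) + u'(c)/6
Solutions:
 u(c) = C1 + C2*c^(5/6)


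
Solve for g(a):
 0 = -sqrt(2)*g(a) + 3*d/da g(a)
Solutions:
 g(a) = C1*exp(sqrt(2)*a/3)


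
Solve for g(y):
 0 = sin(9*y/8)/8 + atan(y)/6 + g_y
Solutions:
 g(y) = C1 - y*atan(y)/6 + log(y^2 + 1)/12 + cos(9*y/8)/9


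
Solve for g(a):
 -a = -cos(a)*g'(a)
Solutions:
 g(a) = C1 + Integral(a/cos(a), a)


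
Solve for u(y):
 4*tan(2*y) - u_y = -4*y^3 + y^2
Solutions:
 u(y) = C1 + y^4 - y^3/3 - 2*log(cos(2*y))


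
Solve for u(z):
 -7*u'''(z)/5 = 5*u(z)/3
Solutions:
 u(z) = C3*exp(-105^(2/3)*z/21) + (C1*sin(3^(1/6)*35^(2/3)*z/14) + C2*cos(3^(1/6)*35^(2/3)*z/14))*exp(105^(2/3)*z/42)


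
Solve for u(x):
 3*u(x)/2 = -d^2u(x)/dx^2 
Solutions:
 u(x) = C1*sin(sqrt(6)*x/2) + C2*cos(sqrt(6)*x/2)


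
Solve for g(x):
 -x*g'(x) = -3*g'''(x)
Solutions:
 g(x) = C1 + Integral(C2*airyai(3^(2/3)*x/3) + C3*airybi(3^(2/3)*x/3), x)


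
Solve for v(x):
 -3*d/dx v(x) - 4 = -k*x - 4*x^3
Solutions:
 v(x) = C1 + k*x^2/6 + x^4/3 - 4*x/3


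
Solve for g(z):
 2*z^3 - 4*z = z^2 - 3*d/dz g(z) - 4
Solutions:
 g(z) = C1 - z^4/6 + z^3/9 + 2*z^2/3 - 4*z/3


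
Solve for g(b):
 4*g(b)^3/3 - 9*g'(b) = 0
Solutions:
 g(b) = -3*sqrt(6)*sqrt(-1/(C1 + 4*b))/2
 g(b) = 3*sqrt(6)*sqrt(-1/(C1 + 4*b))/2


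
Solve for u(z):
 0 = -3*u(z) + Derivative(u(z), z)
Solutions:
 u(z) = C1*exp(3*z)


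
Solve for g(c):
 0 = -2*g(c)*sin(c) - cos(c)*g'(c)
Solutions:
 g(c) = C1*cos(c)^2


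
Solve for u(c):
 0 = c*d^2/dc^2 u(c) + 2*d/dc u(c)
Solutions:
 u(c) = C1 + C2/c


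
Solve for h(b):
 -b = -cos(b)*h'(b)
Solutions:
 h(b) = C1 + Integral(b/cos(b), b)


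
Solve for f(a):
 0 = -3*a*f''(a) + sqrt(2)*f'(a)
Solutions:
 f(a) = C1 + C2*a^(sqrt(2)/3 + 1)


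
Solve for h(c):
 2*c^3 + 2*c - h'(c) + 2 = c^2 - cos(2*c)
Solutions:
 h(c) = C1 + c^4/2 - c^3/3 + c^2 + 2*c + sin(2*c)/2


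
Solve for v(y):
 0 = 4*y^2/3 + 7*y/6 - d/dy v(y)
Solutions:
 v(y) = C1 + 4*y^3/9 + 7*y^2/12


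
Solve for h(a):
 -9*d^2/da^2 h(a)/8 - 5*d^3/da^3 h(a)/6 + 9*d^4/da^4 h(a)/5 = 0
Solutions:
 h(a) = C1 + C2*a + C3*exp(a*(25 - sqrt(7915))/108) + C4*exp(a*(25 + sqrt(7915))/108)


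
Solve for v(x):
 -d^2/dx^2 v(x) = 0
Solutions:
 v(x) = C1 + C2*x


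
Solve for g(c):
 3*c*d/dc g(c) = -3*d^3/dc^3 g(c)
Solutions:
 g(c) = C1 + Integral(C2*airyai(-c) + C3*airybi(-c), c)


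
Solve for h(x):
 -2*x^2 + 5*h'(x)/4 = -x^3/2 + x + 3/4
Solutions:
 h(x) = C1 - x^4/10 + 8*x^3/15 + 2*x^2/5 + 3*x/5


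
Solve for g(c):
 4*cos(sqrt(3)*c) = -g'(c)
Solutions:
 g(c) = C1 - 4*sqrt(3)*sin(sqrt(3)*c)/3


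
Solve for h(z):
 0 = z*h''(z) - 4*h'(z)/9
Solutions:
 h(z) = C1 + C2*z^(13/9)


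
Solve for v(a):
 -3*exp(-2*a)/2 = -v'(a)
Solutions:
 v(a) = C1 - 3*exp(-2*a)/4


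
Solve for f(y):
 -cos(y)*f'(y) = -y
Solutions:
 f(y) = C1 + Integral(y/cos(y), y)


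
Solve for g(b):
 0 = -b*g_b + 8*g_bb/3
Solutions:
 g(b) = C1 + C2*erfi(sqrt(3)*b/4)


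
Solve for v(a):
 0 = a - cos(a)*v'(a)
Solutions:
 v(a) = C1 + Integral(a/cos(a), a)


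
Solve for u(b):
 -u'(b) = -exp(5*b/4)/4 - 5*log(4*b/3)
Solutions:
 u(b) = C1 + 5*b*log(b) + 5*b*(-log(3) - 1 + 2*log(2)) + exp(5*b/4)/5


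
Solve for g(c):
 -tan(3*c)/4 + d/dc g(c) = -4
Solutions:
 g(c) = C1 - 4*c - log(cos(3*c))/12


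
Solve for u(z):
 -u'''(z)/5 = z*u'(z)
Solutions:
 u(z) = C1 + Integral(C2*airyai(-5^(1/3)*z) + C3*airybi(-5^(1/3)*z), z)


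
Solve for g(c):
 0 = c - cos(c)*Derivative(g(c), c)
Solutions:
 g(c) = C1 + Integral(c/cos(c), c)


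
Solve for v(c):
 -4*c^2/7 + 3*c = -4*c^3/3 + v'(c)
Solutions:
 v(c) = C1 + c^4/3 - 4*c^3/21 + 3*c^2/2


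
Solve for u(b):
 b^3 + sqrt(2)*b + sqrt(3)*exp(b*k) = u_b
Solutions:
 u(b) = C1 + b^4/4 + sqrt(2)*b^2/2 + sqrt(3)*exp(b*k)/k


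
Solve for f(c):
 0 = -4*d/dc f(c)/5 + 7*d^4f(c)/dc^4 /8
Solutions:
 f(c) = C1 + C4*exp(2*70^(2/3)*c/35) + (C2*sin(sqrt(3)*70^(2/3)*c/35) + C3*cos(sqrt(3)*70^(2/3)*c/35))*exp(-70^(2/3)*c/35)


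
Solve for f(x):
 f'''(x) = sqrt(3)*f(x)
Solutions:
 f(x) = C3*exp(3^(1/6)*x) + (C1*sin(3^(2/3)*x/2) + C2*cos(3^(2/3)*x/2))*exp(-3^(1/6)*x/2)


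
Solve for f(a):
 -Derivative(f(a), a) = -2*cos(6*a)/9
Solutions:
 f(a) = C1 + sin(6*a)/27


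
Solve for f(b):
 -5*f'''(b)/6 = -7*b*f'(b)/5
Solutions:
 f(b) = C1 + Integral(C2*airyai(210^(1/3)*b/5) + C3*airybi(210^(1/3)*b/5), b)


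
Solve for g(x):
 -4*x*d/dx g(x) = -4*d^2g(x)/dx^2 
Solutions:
 g(x) = C1 + C2*erfi(sqrt(2)*x/2)


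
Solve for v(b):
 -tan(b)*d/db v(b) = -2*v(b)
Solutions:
 v(b) = C1*sin(b)^2


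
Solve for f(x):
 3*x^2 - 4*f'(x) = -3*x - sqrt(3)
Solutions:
 f(x) = C1 + x^3/4 + 3*x^2/8 + sqrt(3)*x/4


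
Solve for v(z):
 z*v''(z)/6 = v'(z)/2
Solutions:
 v(z) = C1 + C2*z^4


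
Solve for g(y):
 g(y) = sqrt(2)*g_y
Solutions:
 g(y) = C1*exp(sqrt(2)*y/2)


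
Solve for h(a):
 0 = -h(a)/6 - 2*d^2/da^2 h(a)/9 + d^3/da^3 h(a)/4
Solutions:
 h(a) = C1*exp(a*(-(81*sqrt(7585) + 7073)^(1/3) - 64/(81*sqrt(7585) + 7073)^(1/3) + 16)/54)*sin(sqrt(3)*a*(-(81*sqrt(7585) + 7073)^(1/3) + 64/(81*sqrt(7585) + 7073)^(1/3))/54) + C2*exp(a*(-(81*sqrt(7585) + 7073)^(1/3) - 64/(81*sqrt(7585) + 7073)^(1/3) + 16)/54)*cos(sqrt(3)*a*(-(81*sqrt(7585) + 7073)^(1/3) + 64/(81*sqrt(7585) + 7073)^(1/3))/54) + C3*exp(a*(64/(81*sqrt(7585) + 7073)^(1/3) + 8 + (81*sqrt(7585) + 7073)^(1/3))/27)


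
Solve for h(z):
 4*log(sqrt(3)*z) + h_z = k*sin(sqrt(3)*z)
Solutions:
 h(z) = C1 - sqrt(3)*k*cos(sqrt(3)*z)/3 - 4*z*log(z) - 2*z*log(3) + 4*z


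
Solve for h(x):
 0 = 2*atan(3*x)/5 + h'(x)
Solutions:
 h(x) = C1 - 2*x*atan(3*x)/5 + log(9*x^2 + 1)/15


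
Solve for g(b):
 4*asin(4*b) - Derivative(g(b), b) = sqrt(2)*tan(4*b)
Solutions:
 g(b) = C1 + 4*b*asin(4*b) + sqrt(1 - 16*b^2) + sqrt(2)*log(cos(4*b))/4


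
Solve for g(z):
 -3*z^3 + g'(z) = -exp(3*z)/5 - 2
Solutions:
 g(z) = C1 + 3*z^4/4 - 2*z - exp(3*z)/15


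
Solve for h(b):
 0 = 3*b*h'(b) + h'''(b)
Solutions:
 h(b) = C1 + Integral(C2*airyai(-3^(1/3)*b) + C3*airybi(-3^(1/3)*b), b)


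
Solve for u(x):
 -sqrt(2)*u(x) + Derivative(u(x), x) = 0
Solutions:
 u(x) = C1*exp(sqrt(2)*x)


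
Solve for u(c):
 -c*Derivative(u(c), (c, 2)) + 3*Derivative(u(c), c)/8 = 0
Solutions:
 u(c) = C1 + C2*c^(11/8)


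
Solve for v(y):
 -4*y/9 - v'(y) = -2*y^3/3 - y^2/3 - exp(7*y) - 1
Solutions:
 v(y) = C1 + y^4/6 + y^3/9 - 2*y^2/9 + y + exp(7*y)/7


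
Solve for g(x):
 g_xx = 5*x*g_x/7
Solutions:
 g(x) = C1 + C2*erfi(sqrt(70)*x/14)


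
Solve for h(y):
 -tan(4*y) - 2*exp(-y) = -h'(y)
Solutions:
 h(y) = C1 + log(tan(4*y)^2 + 1)/8 - 2*exp(-y)


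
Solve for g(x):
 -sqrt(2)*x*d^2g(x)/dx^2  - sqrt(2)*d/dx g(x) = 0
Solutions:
 g(x) = C1 + C2*log(x)


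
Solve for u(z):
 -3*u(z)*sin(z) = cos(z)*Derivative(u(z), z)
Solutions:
 u(z) = C1*cos(z)^3


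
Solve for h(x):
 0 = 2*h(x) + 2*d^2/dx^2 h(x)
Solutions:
 h(x) = C1*sin(x) + C2*cos(x)


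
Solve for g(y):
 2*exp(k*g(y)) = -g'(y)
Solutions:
 g(y) = Piecewise((log(1/(C1*k + 2*k*y))/k, Ne(k, 0)), (nan, True))
 g(y) = Piecewise((C1 - 2*y, Eq(k, 0)), (nan, True))


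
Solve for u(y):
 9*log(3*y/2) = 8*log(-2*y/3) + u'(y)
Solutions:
 u(y) = C1 + y*log(y) + y*(-17*log(2) - 1 + 17*log(3) - 8*I*pi)


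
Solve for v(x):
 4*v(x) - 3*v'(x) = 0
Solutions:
 v(x) = C1*exp(4*x/3)


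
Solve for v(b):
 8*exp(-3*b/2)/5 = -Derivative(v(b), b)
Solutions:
 v(b) = C1 + 16*exp(-3*b/2)/15


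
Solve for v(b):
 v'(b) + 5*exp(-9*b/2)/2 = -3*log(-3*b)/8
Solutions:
 v(b) = C1 - 3*b*log(-b)/8 + 3*b*(1 - log(3))/8 + 5*exp(-9*b/2)/9


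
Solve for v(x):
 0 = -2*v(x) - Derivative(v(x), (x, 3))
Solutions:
 v(x) = C3*exp(-2^(1/3)*x) + (C1*sin(2^(1/3)*sqrt(3)*x/2) + C2*cos(2^(1/3)*sqrt(3)*x/2))*exp(2^(1/3)*x/2)


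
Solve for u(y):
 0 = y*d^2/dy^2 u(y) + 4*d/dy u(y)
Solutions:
 u(y) = C1 + C2/y^3


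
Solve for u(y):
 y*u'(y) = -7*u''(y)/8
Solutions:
 u(y) = C1 + C2*erf(2*sqrt(7)*y/7)


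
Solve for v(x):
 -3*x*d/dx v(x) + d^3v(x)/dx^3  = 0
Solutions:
 v(x) = C1 + Integral(C2*airyai(3^(1/3)*x) + C3*airybi(3^(1/3)*x), x)


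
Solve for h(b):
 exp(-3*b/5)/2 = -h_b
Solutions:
 h(b) = C1 + 5*exp(-3*b/5)/6


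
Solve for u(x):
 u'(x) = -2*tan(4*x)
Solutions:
 u(x) = C1 + log(cos(4*x))/2


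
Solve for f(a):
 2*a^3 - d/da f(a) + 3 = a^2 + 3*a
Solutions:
 f(a) = C1 + a^4/2 - a^3/3 - 3*a^2/2 + 3*a


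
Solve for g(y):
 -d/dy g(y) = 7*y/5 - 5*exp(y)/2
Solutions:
 g(y) = C1 - 7*y^2/10 + 5*exp(y)/2


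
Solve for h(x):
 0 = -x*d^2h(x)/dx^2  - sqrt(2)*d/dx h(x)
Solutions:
 h(x) = C1 + C2*x^(1 - sqrt(2))


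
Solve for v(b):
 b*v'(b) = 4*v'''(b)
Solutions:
 v(b) = C1 + Integral(C2*airyai(2^(1/3)*b/2) + C3*airybi(2^(1/3)*b/2), b)


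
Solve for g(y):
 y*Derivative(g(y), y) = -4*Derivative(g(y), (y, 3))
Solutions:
 g(y) = C1 + Integral(C2*airyai(-2^(1/3)*y/2) + C3*airybi(-2^(1/3)*y/2), y)


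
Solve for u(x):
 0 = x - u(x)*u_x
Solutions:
 u(x) = -sqrt(C1 + x^2)
 u(x) = sqrt(C1 + x^2)


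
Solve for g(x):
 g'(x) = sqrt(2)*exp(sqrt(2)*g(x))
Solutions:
 g(x) = sqrt(2)*(2*log(-1/(C1 + sqrt(2)*x)) - log(2))/4


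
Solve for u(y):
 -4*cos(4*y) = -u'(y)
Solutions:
 u(y) = C1 + sin(4*y)


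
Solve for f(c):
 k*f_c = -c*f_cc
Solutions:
 f(c) = C1 + c^(1 - re(k))*(C2*sin(log(c)*Abs(im(k))) + C3*cos(log(c)*im(k)))


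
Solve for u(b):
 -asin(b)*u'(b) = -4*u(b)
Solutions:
 u(b) = C1*exp(4*Integral(1/asin(b), b))


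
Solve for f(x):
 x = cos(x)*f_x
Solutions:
 f(x) = C1 + Integral(x/cos(x), x)


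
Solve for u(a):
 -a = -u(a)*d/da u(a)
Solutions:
 u(a) = -sqrt(C1 + a^2)
 u(a) = sqrt(C1 + a^2)


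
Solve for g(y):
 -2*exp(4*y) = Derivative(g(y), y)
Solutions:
 g(y) = C1 - exp(4*y)/2


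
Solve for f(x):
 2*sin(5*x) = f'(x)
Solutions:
 f(x) = C1 - 2*cos(5*x)/5


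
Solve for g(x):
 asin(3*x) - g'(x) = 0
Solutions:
 g(x) = C1 + x*asin(3*x) + sqrt(1 - 9*x^2)/3


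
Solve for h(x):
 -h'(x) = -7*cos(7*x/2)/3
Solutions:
 h(x) = C1 + 2*sin(7*x/2)/3


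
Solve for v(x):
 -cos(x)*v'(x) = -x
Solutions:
 v(x) = C1 + Integral(x/cos(x), x)


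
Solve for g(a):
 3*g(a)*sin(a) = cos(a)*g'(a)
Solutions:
 g(a) = C1/cos(a)^3


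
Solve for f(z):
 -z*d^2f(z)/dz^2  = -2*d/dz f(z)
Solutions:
 f(z) = C1 + C2*z^3


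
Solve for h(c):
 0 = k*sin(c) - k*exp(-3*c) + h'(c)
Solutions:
 h(c) = C1 + k*cos(c) - k*exp(-3*c)/3


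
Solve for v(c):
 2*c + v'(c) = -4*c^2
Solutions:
 v(c) = C1 - 4*c^3/3 - c^2


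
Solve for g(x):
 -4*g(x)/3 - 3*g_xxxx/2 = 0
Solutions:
 g(x) = (C1*sin(2^(1/4)*sqrt(3)*x/3) + C2*cos(2^(1/4)*sqrt(3)*x/3))*exp(-2^(1/4)*sqrt(3)*x/3) + (C3*sin(2^(1/4)*sqrt(3)*x/3) + C4*cos(2^(1/4)*sqrt(3)*x/3))*exp(2^(1/4)*sqrt(3)*x/3)


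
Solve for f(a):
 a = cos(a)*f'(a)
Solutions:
 f(a) = C1 + Integral(a/cos(a), a)


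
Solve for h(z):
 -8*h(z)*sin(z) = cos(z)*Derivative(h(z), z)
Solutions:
 h(z) = C1*cos(z)^8


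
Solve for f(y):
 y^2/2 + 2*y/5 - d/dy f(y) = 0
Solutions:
 f(y) = C1 + y^3/6 + y^2/5


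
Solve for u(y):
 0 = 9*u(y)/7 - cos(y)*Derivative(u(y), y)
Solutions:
 u(y) = C1*(sin(y) + 1)^(9/14)/(sin(y) - 1)^(9/14)


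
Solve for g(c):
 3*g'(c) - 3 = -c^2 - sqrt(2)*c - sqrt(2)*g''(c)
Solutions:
 g(c) = C1 + C2*exp(-3*sqrt(2)*c/2) - c^3/9 - sqrt(2)*c^2/18 + 29*c/27


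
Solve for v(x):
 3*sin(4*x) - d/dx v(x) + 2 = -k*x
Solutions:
 v(x) = C1 + k*x^2/2 + 2*x - 3*cos(4*x)/4


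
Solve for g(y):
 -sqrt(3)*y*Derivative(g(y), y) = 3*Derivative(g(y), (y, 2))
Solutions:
 g(y) = C1 + C2*erf(sqrt(2)*3^(3/4)*y/6)


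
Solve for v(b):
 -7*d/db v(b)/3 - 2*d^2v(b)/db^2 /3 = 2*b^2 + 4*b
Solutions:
 v(b) = C1 + C2*exp(-7*b/2) - 2*b^3/7 - 30*b^2/49 + 120*b/343


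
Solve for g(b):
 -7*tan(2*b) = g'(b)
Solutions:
 g(b) = C1 + 7*log(cos(2*b))/2


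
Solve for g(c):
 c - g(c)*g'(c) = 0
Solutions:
 g(c) = -sqrt(C1 + c^2)
 g(c) = sqrt(C1 + c^2)


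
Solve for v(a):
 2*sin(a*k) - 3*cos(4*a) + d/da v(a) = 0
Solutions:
 v(a) = C1 + 3*sin(4*a)/4 + 2*cos(a*k)/k


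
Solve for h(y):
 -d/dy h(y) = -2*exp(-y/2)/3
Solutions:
 h(y) = C1 - 4*exp(-y/2)/3


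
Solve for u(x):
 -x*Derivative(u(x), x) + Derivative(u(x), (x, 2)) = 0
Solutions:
 u(x) = C1 + C2*erfi(sqrt(2)*x/2)


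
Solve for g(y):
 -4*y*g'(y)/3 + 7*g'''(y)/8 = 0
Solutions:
 g(y) = C1 + Integral(C2*airyai(2*42^(2/3)*y/21) + C3*airybi(2*42^(2/3)*y/21), y)


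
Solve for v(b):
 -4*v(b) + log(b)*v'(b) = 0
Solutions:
 v(b) = C1*exp(4*li(b))


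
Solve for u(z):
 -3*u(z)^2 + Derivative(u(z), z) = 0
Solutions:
 u(z) = -1/(C1 + 3*z)


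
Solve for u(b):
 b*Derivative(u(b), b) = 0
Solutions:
 u(b) = C1


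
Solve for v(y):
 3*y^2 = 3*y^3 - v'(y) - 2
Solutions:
 v(y) = C1 + 3*y^4/4 - y^3 - 2*y


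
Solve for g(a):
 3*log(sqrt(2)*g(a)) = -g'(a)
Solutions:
 2*Integral(1/(2*log(_y) + log(2)), (_y, g(a)))/3 = C1 - a


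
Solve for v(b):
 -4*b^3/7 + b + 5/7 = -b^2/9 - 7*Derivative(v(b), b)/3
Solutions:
 v(b) = C1 + 3*b^4/49 - b^3/63 - 3*b^2/14 - 15*b/49


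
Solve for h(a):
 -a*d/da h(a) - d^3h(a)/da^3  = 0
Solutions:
 h(a) = C1 + Integral(C2*airyai(-a) + C3*airybi(-a), a)


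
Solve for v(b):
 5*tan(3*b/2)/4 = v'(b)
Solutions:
 v(b) = C1 - 5*log(cos(3*b/2))/6


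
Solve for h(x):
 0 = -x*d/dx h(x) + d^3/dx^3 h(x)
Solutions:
 h(x) = C1 + Integral(C2*airyai(x) + C3*airybi(x), x)


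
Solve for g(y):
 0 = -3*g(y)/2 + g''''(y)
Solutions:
 g(y) = C1*exp(-2^(3/4)*3^(1/4)*y/2) + C2*exp(2^(3/4)*3^(1/4)*y/2) + C3*sin(2^(3/4)*3^(1/4)*y/2) + C4*cos(2^(3/4)*3^(1/4)*y/2)


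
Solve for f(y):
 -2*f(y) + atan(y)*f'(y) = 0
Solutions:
 f(y) = C1*exp(2*Integral(1/atan(y), y))


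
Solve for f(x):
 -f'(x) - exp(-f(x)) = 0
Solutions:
 f(x) = log(C1 - x)


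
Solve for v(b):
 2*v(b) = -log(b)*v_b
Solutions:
 v(b) = C1*exp(-2*li(b))


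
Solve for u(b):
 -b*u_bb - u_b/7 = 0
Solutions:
 u(b) = C1 + C2*b^(6/7)


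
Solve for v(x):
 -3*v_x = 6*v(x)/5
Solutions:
 v(x) = C1*exp(-2*x/5)


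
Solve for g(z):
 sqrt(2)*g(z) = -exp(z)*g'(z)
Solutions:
 g(z) = C1*exp(sqrt(2)*exp(-z))


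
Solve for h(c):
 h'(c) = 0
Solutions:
 h(c) = C1


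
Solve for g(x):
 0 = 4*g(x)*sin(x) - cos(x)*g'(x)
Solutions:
 g(x) = C1/cos(x)^4


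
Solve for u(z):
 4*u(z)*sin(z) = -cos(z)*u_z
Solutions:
 u(z) = C1*cos(z)^4


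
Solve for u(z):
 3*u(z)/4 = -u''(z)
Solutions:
 u(z) = C1*sin(sqrt(3)*z/2) + C2*cos(sqrt(3)*z/2)


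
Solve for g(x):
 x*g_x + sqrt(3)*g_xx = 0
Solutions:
 g(x) = C1 + C2*erf(sqrt(2)*3^(3/4)*x/6)


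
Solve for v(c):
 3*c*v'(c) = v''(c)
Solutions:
 v(c) = C1 + C2*erfi(sqrt(6)*c/2)


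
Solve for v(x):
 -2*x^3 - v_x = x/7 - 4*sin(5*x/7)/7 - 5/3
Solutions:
 v(x) = C1 - x^4/2 - x^2/14 + 5*x/3 - 4*cos(5*x/7)/5


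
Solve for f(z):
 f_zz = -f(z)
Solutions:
 f(z) = C1*sin(z) + C2*cos(z)


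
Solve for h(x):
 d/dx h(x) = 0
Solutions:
 h(x) = C1


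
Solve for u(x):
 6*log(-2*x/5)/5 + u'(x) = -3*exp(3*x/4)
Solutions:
 u(x) = C1 - 6*x*log(-x)/5 + 6*x*(-log(2) + 1 + log(5))/5 - 4*exp(3*x/4)


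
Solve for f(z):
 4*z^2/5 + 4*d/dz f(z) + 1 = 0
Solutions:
 f(z) = C1 - z^3/15 - z/4


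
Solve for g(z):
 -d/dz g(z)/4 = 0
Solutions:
 g(z) = C1


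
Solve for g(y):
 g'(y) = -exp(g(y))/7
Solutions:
 g(y) = log(1/(C1 + y)) + log(7)


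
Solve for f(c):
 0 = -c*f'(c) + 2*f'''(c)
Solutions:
 f(c) = C1 + Integral(C2*airyai(2^(2/3)*c/2) + C3*airybi(2^(2/3)*c/2), c)


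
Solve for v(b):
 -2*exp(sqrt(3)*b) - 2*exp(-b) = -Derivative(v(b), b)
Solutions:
 v(b) = C1 + 2*sqrt(3)*exp(sqrt(3)*b)/3 - 2*exp(-b)


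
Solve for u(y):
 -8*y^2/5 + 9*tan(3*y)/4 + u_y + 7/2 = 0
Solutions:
 u(y) = C1 + 8*y^3/15 - 7*y/2 + 3*log(cos(3*y))/4


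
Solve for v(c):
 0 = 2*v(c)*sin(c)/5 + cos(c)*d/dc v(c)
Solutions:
 v(c) = C1*cos(c)^(2/5)


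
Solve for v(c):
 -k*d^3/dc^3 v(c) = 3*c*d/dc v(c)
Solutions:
 v(c) = C1 + Integral(C2*airyai(3^(1/3)*c*(-1/k)^(1/3)) + C3*airybi(3^(1/3)*c*(-1/k)^(1/3)), c)


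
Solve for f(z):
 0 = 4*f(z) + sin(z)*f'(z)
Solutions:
 f(z) = C1*(cos(z)^2 + 2*cos(z) + 1)/(cos(z)^2 - 2*cos(z) + 1)


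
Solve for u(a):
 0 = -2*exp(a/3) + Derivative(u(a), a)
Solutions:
 u(a) = C1 + 6*exp(a/3)


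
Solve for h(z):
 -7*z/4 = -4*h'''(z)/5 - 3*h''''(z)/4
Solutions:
 h(z) = C1 + C2*z + C3*z^2 + C4*exp(-16*z/15) + 35*z^4/384 - 175*z^3/512


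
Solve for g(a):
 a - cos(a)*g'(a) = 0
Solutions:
 g(a) = C1 + Integral(a/cos(a), a)


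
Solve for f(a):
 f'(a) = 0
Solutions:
 f(a) = C1


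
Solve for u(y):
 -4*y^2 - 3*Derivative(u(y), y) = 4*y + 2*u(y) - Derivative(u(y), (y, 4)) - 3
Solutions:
 u(y) = -2*y^2 + 4*y + (C1/sqrt(exp(sqrt(5)*y)) + C2*sqrt(exp(sqrt(5)*y)))*exp(y/2) + (C3*sin(sqrt(7)*y/2) + C4*cos(sqrt(7)*y/2))*exp(-y/2) - 9/2


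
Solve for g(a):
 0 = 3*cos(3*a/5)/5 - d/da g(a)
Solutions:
 g(a) = C1 + sin(3*a/5)


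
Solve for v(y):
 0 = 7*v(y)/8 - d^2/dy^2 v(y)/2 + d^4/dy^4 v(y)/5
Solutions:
 v(y) = (C1*sin(70^(1/4)*y*sin(atan(3*sqrt(5)/5)/2)/2) + C2*cos(70^(1/4)*y*sin(atan(3*sqrt(5)/5)/2)/2))*exp(-70^(1/4)*y*cos(atan(3*sqrt(5)/5)/2)/2) + (C3*sin(70^(1/4)*y*sin(atan(3*sqrt(5)/5)/2)/2) + C4*cos(70^(1/4)*y*sin(atan(3*sqrt(5)/5)/2)/2))*exp(70^(1/4)*y*cos(atan(3*sqrt(5)/5)/2)/2)


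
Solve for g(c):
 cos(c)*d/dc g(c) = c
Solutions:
 g(c) = C1 + Integral(c/cos(c), c)


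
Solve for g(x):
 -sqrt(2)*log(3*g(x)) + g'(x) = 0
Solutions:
 -sqrt(2)*Integral(1/(log(_y) + log(3)), (_y, g(x)))/2 = C1 - x


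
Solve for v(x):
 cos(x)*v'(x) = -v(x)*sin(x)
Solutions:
 v(x) = C1*cos(x)


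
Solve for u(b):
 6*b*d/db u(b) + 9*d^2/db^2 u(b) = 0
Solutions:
 u(b) = C1 + C2*erf(sqrt(3)*b/3)


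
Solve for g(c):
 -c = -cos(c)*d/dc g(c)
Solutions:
 g(c) = C1 + Integral(c/cos(c), c)


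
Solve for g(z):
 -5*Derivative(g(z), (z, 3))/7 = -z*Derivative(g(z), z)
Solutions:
 g(z) = C1 + Integral(C2*airyai(5^(2/3)*7^(1/3)*z/5) + C3*airybi(5^(2/3)*7^(1/3)*z/5), z)


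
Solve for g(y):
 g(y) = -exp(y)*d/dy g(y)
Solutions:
 g(y) = C1*exp(exp(-y))


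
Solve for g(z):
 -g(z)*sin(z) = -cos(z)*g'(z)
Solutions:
 g(z) = C1/cos(z)


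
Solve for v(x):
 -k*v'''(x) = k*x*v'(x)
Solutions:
 v(x) = C1 + Integral(C2*airyai(-x) + C3*airybi(-x), x)


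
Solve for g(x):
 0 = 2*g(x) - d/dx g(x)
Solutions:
 g(x) = C1*exp(2*x)


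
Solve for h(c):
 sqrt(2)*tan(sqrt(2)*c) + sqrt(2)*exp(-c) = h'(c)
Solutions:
 h(c) = C1 + log(tan(sqrt(2)*c)^2 + 1)/2 - sqrt(2)*exp(-c)


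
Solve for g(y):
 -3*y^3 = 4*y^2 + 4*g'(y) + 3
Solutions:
 g(y) = C1 - 3*y^4/16 - y^3/3 - 3*y/4


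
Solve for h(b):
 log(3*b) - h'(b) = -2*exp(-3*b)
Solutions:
 h(b) = C1 + b*log(b) + b*(-1 + log(3)) - 2*exp(-3*b)/3


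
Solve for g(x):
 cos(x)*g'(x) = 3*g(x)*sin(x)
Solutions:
 g(x) = C1/cos(x)^3


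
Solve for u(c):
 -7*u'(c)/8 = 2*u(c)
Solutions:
 u(c) = C1*exp(-16*c/7)


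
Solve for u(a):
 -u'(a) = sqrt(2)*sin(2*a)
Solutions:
 u(a) = C1 + sqrt(2)*cos(2*a)/2


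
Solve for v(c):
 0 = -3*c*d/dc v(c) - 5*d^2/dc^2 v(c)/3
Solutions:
 v(c) = C1 + C2*erf(3*sqrt(10)*c/10)


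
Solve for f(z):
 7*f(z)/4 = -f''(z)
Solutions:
 f(z) = C1*sin(sqrt(7)*z/2) + C2*cos(sqrt(7)*z/2)


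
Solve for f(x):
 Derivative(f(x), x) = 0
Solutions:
 f(x) = C1


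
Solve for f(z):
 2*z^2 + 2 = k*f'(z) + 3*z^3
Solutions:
 f(z) = C1 - 3*z^4/(4*k) + 2*z^3/(3*k) + 2*z/k


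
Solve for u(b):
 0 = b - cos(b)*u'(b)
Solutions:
 u(b) = C1 + Integral(b/cos(b), b)


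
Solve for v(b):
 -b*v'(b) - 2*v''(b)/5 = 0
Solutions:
 v(b) = C1 + C2*erf(sqrt(5)*b/2)


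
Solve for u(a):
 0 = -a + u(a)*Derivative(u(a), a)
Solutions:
 u(a) = -sqrt(C1 + a^2)
 u(a) = sqrt(C1 + a^2)


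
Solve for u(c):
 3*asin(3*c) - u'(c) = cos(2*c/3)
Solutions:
 u(c) = C1 + 3*c*asin(3*c) + sqrt(1 - 9*c^2) - 3*sin(2*c/3)/2


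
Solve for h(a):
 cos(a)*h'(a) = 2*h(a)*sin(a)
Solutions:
 h(a) = C1/cos(a)^2


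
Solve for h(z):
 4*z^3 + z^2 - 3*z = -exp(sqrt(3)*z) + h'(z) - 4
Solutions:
 h(z) = C1 + z^4 + z^3/3 - 3*z^2/2 + 4*z + sqrt(3)*exp(sqrt(3)*z)/3


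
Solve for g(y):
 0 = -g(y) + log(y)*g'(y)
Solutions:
 g(y) = C1*exp(li(y))


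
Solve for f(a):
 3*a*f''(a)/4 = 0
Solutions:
 f(a) = C1 + C2*a


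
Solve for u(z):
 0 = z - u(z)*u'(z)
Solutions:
 u(z) = -sqrt(C1 + z^2)
 u(z) = sqrt(C1 + z^2)


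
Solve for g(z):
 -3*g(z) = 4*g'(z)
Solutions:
 g(z) = C1*exp(-3*z/4)


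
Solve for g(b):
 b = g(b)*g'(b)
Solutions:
 g(b) = -sqrt(C1 + b^2)
 g(b) = sqrt(C1 + b^2)


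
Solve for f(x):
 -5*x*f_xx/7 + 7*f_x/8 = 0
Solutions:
 f(x) = C1 + C2*x^(89/40)


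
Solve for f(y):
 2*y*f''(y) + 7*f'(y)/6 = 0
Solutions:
 f(y) = C1 + C2*y^(5/12)


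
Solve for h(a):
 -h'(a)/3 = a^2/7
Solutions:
 h(a) = C1 - a^3/7


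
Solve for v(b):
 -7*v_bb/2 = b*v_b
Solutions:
 v(b) = C1 + C2*erf(sqrt(7)*b/7)


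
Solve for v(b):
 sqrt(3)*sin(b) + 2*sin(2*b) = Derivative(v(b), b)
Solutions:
 v(b) = C1 + 2*sin(b)^2 - sqrt(3)*cos(b)


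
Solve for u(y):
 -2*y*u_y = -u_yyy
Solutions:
 u(y) = C1 + Integral(C2*airyai(2^(1/3)*y) + C3*airybi(2^(1/3)*y), y)


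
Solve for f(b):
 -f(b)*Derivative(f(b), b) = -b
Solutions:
 f(b) = -sqrt(C1 + b^2)
 f(b) = sqrt(C1 + b^2)


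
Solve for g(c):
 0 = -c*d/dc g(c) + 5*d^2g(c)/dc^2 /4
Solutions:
 g(c) = C1 + C2*erfi(sqrt(10)*c/5)


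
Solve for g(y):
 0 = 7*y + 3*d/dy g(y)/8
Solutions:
 g(y) = C1 - 28*y^2/3


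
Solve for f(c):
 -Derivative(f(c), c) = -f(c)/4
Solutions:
 f(c) = C1*exp(c/4)


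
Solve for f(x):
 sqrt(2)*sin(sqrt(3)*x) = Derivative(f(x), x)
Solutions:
 f(x) = C1 - sqrt(6)*cos(sqrt(3)*x)/3


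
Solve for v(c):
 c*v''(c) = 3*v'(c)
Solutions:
 v(c) = C1 + C2*c^4


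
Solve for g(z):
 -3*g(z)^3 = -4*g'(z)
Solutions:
 g(z) = -sqrt(2)*sqrt(-1/(C1 + 3*z))
 g(z) = sqrt(2)*sqrt(-1/(C1 + 3*z))


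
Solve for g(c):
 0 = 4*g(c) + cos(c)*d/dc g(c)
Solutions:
 g(c) = C1*(sin(c)^2 - 2*sin(c) + 1)/(sin(c)^2 + 2*sin(c) + 1)


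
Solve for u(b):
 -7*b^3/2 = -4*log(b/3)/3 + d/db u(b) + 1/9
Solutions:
 u(b) = C1 - 7*b^4/8 + 4*b*log(b)/3 - 4*b*log(3)/3 - 13*b/9


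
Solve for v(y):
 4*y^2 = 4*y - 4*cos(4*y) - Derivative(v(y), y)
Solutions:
 v(y) = C1 - 4*y^3/3 + 2*y^2 - sin(4*y)


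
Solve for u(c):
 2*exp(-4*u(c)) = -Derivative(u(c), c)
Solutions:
 u(c) = log(-I*(C1 - 8*c)^(1/4))
 u(c) = log(I*(C1 - 8*c)^(1/4))
 u(c) = log(-(C1 - 8*c)^(1/4))
 u(c) = log(C1 - 8*c)/4


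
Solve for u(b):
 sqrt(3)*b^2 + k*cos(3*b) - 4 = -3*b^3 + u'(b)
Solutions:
 u(b) = C1 + 3*b^4/4 + sqrt(3)*b^3/3 - 4*b + k*sin(3*b)/3


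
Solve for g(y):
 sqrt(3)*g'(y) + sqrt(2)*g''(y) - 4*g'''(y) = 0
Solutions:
 g(y) = C1 + C2*exp(sqrt(2)*y*(1 - sqrt(1 + 8*sqrt(3)))/8) + C3*exp(sqrt(2)*y*(1 + sqrt(1 + 8*sqrt(3)))/8)


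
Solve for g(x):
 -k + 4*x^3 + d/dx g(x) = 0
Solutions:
 g(x) = C1 + k*x - x^4


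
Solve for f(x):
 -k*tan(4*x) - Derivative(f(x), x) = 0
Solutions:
 f(x) = C1 + k*log(cos(4*x))/4


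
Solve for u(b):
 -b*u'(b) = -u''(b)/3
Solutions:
 u(b) = C1 + C2*erfi(sqrt(6)*b/2)


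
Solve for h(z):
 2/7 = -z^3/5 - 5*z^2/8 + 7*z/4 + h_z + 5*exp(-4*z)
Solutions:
 h(z) = C1 + z^4/20 + 5*z^3/24 - 7*z^2/8 + 2*z/7 + 5*exp(-4*z)/4


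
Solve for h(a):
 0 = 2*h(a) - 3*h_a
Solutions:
 h(a) = C1*exp(2*a/3)


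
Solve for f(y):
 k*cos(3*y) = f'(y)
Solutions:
 f(y) = C1 + k*sin(3*y)/3


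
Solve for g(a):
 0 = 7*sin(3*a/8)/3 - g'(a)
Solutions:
 g(a) = C1 - 56*cos(3*a/8)/9


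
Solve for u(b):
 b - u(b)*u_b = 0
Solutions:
 u(b) = -sqrt(C1 + b^2)
 u(b) = sqrt(C1 + b^2)


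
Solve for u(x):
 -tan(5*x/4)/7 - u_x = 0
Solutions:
 u(x) = C1 + 4*log(cos(5*x/4))/35


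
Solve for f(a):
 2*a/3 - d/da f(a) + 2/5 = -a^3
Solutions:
 f(a) = C1 + a^4/4 + a^2/3 + 2*a/5


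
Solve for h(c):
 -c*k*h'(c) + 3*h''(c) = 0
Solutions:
 h(c) = Piecewise((-sqrt(6)*sqrt(pi)*C1*erf(sqrt(6)*c*sqrt(-k)/6)/(2*sqrt(-k)) - C2, (k > 0) | (k < 0)), (-C1*c - C2, True))


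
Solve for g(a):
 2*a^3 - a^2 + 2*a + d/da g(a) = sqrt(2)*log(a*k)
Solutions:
 g(a) = C1 - a^4/2 + a^3/3 - a^2 + sqrt(2)*a*log(a*k) - sqrt(2)*a


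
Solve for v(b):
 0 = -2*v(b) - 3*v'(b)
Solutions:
 v(b) = C1*exp(-2*b/3)


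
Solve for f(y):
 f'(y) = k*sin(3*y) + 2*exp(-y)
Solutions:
 f(y) = C1 - k*cos(3*y)/3 - 2*exp(-y)


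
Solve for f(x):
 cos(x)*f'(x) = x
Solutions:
 f(x) = C1 + Integral(x/cos(x), x)


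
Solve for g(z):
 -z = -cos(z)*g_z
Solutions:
 g(z) = C1 + Integral(z/cos(z), z)


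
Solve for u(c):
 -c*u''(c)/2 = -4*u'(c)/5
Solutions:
 u(c) = C1 + C2*c^(13/5)


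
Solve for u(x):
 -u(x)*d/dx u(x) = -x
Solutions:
 u(x) = -sqrt(C1 + x^2)
 u(x) = sqrt(C1 + x^2)


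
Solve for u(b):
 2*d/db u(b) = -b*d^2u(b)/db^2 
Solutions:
 u(b) = C1 + C2/b


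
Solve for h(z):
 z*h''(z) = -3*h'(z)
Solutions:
 h(z) = C1 + C2/z^2


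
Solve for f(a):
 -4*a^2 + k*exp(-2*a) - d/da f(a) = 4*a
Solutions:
 f(a) = C1 - 4*a^3/3 - 2*a^2 - k*exp(-2*a)/2


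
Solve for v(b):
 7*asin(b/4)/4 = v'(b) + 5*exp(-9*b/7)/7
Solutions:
 v(b) = C1 + 7*b*asin(b/4)/4 + 7*sqrt(16 - b^2)/4 + 5*exp(-9*b/7)/9


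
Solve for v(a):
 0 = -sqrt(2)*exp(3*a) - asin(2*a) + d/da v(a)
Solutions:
 v(a) = C1 + a*asin(2*a) + sqrt(1 - 4*a^2)/2 + sqrt(2)*exp(3*a)/3


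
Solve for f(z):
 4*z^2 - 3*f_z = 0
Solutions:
 f(z) = C1 + 4*z^3/9


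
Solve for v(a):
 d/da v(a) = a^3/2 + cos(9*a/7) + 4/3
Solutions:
 v(a) = C1 + a^4/8 + 4*a/3 + 7*sin(9*a/7)/9


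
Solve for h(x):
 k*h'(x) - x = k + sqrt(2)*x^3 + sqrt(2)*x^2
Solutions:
 h(x) = C1 + x + sqrt(2)*x^4/(4*k) + sqrt(2)*x^3/(3*k) + x^2/(2*k)


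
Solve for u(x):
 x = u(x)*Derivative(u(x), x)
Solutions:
 u(x) = -sqrt(C1 + x^2)
 u(x) = sqrt(C1 + x^2)


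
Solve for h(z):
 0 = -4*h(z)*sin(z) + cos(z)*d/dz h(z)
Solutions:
 h(z) = C1/cos(z)^4


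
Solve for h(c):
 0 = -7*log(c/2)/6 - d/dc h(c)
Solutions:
 h(c) = C1 - 7*c*log(c)/6 + 7*c*log(2)/6 + 7*c/6


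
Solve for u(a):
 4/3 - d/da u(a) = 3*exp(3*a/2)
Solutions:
 u(a) = C1 + 4*a/3 - 2*exp(3*a/2)


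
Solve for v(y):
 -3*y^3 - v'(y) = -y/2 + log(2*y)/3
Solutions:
 v(y) = C1 - 3*y^4/4 + y^2/4 - y*log(y)/3 - y*log(2)/3 + y/3


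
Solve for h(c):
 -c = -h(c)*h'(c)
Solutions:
 h(c) = -sqrt(C1 + c^2)
 h(c) = sqrt(C1 + c^2)


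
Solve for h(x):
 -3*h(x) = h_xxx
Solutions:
 h(x) = C3*exp(-3^(1/3)*x) + (C1*sin(3^(5/6)*x/2) + C2*cos(3^(5/6)*x/2))*exp(3^(1/3)*x/2)


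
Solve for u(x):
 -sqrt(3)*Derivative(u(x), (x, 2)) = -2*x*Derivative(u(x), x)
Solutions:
 u(x) = C1 + C2*erfi(3^(3/4)*x/3)


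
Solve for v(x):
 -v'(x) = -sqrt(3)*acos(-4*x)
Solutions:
 v(x) = C1 + sqrt(3)*(x*acos(-4*x) + sqrt(1 - 16*x^2)/4)


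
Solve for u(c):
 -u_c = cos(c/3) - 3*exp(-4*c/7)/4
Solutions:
 u(c) = C1 - 3*sin(c/3) - 21*exp(-4*c/7)/16


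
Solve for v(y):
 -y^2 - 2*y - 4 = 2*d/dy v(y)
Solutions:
 v(y) = C1 - y^3/6 - y^2/2 - 2*y


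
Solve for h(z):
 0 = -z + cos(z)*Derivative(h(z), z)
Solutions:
 h(z) = C1 + Integral(z/cos(z), z)


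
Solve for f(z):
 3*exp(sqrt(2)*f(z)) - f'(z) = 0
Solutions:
 f(z) = sqrt(2)*(2*log(-1/(C1 + 3*z)) - log(2))/4


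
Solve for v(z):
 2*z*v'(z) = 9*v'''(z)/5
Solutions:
 v(z) = C1 + Integral(C2*airyai(30^(1/3)*z/3) + C3*airybi(30^(1/3)*z/3), z)


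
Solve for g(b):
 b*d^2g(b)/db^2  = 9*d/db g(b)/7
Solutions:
 g(b) = C1 + C2*b^(16/7)


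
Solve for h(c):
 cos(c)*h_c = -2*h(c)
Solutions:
 h(c) = C1*(sin(c) - 1)/(sin(c) + 1)


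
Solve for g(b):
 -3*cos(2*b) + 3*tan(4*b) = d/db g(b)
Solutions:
 g(b) = C1 - 3*log(cos(4*b))/4 - 3*sin(2*b)/2


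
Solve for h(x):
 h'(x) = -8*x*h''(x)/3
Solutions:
 h(x) = C1 + C2*x^(5/8)


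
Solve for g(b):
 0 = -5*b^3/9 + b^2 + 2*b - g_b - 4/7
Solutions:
 g(b) = C1 - 5*b^4/36 + b^3/3 + b^2 - 4*b/7


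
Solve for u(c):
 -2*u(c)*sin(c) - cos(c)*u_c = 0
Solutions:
 u(c) = C1*cos(c)^2


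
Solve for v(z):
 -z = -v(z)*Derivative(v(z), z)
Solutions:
 v(z) = -sqrt(C1 + z^2)
 v(z) = sqrt(C1 + z^2)


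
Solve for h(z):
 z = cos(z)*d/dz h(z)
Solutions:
 h(z) = C1 + Integral(z/cos(z), z)


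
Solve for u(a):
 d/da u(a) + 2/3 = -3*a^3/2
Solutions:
 u(a) = C1 - 3*a^4/8 - 2*a/3


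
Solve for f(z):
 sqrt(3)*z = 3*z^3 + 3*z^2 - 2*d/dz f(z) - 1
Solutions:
 f(z) = C1 + 3*z^4/8 + z^3/2 - sqrt(3)*z^2/4 - z/2


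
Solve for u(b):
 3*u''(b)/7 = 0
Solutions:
 u(b) = C1 + C2*b


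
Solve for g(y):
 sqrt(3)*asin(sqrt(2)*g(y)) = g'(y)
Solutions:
 Integral(1/asin(sqrt(2)*_y), (_y, g(y))) = C1 + sqrt(3)*y


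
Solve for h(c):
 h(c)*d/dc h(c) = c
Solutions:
 h(c) = -sqrt(C1 + c^2)
 h(c) = sqrt(C1 + c^2)


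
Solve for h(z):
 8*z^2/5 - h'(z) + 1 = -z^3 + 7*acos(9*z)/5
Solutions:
 h(z) = C1 + z^4/4 + 8*z^3/15 - 7*z*acos(9*z)/5 + z + 7*sqrt(1 - 81*z^2)/45


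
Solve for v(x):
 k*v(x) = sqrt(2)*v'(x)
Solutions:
 v(x) = C1*exp(sqrt(2)*k*x/2)


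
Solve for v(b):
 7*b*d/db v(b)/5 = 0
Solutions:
 v(b) = C1


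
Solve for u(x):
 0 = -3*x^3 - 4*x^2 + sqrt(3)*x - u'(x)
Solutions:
 u(x) = C1 - 3*x^4/4 - 4*x^3/3 + sqrt(3)*x^2/2


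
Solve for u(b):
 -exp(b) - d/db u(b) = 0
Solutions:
 u(b) = C1 - exp(b)


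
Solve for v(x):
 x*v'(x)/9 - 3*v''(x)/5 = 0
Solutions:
 v(x) = C1 + C2*erfi(sqrt(30)*x/18)


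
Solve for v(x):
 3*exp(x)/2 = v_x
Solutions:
 v(x) = C1 + 3*exp(x)/2


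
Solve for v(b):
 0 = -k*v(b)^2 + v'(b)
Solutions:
 v(b) = -1/(C1 + b*k)


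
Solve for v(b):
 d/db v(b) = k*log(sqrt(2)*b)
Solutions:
 v(b) = C1 + b*k*log(b) - b*k + b*k*log(2)/2


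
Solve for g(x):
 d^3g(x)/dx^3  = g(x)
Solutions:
 g(x) = C3*exp(x) + (C1*sin(sqrt(3)*x/2) + C2*cos(sqrt(3)*x/2))*exp(-x/2)


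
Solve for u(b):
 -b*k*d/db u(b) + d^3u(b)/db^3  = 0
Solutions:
 u(b) = C1 + Integral(C2*airyai(b*k^(1/3)) + C3*airybi(b*k^(1/3)), b)


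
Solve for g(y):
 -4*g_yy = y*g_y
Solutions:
 g(y) = C1 + C2*erf(sqrt(2)*y/4)


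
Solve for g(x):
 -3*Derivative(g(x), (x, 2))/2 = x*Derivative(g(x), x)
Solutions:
 g(x) = C1 + C2*erf(sqrt(3)*x/3)


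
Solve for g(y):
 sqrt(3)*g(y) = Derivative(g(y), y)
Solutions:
 g(y) = C1*exp(sqrt(3)*y)


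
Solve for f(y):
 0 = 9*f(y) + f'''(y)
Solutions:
 f(y) = C3*exp(-3^(2/3)*y) + (C1*sin(3*3^(1/6)*y/2) + C2*cos(3*3^(1/6)*y/2))*exp(3^(2/3)*y/2)


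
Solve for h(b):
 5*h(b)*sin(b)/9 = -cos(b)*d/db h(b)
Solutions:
 h(b) = C1*cos(b)^(5/9)


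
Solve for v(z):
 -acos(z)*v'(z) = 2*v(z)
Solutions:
 v(z) = C1*exp(-2*Integral(1/acos(z), z))


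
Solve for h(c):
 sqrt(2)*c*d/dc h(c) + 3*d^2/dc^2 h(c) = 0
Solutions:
 h(c) = C1 + C2*erf(2^(3/4)*sqrt(3)*c/6)


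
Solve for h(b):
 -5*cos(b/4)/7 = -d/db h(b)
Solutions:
 h(b) = C1 + 20*sin(b/4)/7


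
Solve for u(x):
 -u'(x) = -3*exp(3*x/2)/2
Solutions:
 u(x) = C1 + exp(3*x/2)


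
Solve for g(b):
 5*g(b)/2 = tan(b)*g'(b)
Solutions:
 g(b) = C1*sin(b)^(5/2)


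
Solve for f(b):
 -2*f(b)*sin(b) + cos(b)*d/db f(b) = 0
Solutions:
 f(b) = C1/cos(b)^2


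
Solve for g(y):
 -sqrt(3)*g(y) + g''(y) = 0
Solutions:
 g(y) = C1*exp(-3^(1/4)*y) + C2*exp(3^(1/4)*y)


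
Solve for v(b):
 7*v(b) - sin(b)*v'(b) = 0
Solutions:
 v(b) = C1*sqrt(cos(b) - 1)*(cos(b)^3 - 3*cos(b)^2 + 3*cos(b) - 1)/(sqrt(cos(b) + 1)*(cos(b)^3 + 3*cos(b)^2 + 3*cos(b) + 1))


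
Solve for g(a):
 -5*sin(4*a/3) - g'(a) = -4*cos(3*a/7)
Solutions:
 g(a) = C1 + 28*sin(3*a/7)/3 + 15*cos(4*a/3)/4


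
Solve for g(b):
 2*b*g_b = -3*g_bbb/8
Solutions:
 g(b) = C1 + Integral(C2*airyai(-2*2^(1/3)*3^(2/3)*b/3) + C3*airybi(-2*2^(1/3)*3^(2/3)*b/3), b)


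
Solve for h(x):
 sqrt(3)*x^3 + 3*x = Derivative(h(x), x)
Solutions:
 h(x) = C1 + sqrt(3)*x^4/4 + 3*x^2/2


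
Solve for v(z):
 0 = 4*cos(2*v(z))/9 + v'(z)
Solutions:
 4*z/9 - log(sin(2*v(z)) - 1)/4 + log(sin(2*v(z)) + 1)/4 = C1


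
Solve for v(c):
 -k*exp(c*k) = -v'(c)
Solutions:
 v(c) = C1 + exp(c*k)
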